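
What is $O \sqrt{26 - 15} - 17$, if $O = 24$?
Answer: $-17 + 24 \sqrt{11} \approx 62.599$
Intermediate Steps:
$O \sqrt{26 - 15} - 17 = 24 \sqrt{26 - 15} - 17 = 24 \sqrt{11} - 17 = -17 + 24 \sqrt{11}$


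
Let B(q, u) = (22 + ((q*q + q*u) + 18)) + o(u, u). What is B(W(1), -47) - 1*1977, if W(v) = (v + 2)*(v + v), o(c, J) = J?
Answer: -2230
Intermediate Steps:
W(v) = 2*v*(2 + v) (W(v) = (2 + v)*(2*v) = 2*v*(2 + v))
B(q, u) = 40 + u + q² + q*u (B(q, u) = (22 + ((q*q + q*u) + 18)) + u = (22 + ((q² + q*u) + 18)) + u = (22 + (18 + q² + q*u)) + u = (40 + q² + q*u) + u = 40 + u + q² + q*u)
B(W(1), -47) - 1*1977 = (40 - 47 + (2*1*(2 + 1))² + (2*1*(2 + 1))*(-47)) - 1*1977 = (40 - 47 + (2*1*3)² + (2*1*3)*(-47)) - 1977 = (40 - 47 + 6² + 6*(-47)) - 1977 = (40 - 47 + 36 - 282) - 1977 = -253 - 1977 = -2230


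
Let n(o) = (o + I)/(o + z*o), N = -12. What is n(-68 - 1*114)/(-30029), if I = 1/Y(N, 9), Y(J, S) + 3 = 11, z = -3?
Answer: 1455/87444448 ≈ 1.6639e-5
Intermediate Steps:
Y(J, S) = 8 (Y(J, S) = -3 + 11 = 8)
I = ⅛ (I = 1/8 = ⅛ ≈ 0.12500)
n(o) = -(⅛ + o)/(2*o) (n(o) = (o + ⅛)/(o - 3*o) = (⅛ + o)/((-2*o)) = (⅛ + o)*(-1/(2*o)) = -(⅛ + o)/(2*o))
n(-68 - 1*114)/(-30029) = ((-1 - 8*(-68 - 1*114))/(16*(-68 - 1*114)))/(-30029) = ((-1 - 8*(-68 - 114))/(16*(-68 - 114)))*(-1/30029) = ((1/16)*(-1 - 8*(-182))/(-182))*(-1/30029) = ((1/16)*(-1/182)*(-1 + 1456))*(-1/30029) = ((1/16)*(-1/182)*1455)*(-1/30029) = -1455/2912*(-1/30029) = 1455/87444448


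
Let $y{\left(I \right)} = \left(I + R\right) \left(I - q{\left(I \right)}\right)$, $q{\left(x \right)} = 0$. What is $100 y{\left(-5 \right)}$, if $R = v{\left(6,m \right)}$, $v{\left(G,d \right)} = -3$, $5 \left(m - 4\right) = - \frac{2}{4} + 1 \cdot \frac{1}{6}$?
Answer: $4000$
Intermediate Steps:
$m = \frac{59}{15}$ ($m = 4 + \frac{- \frac{2}{4} + 1 \cdot \frac{1}{6}}{5} = 4 + \frac{\left(-2\right) \frac{1}{4} + 1 \cdot \frac{1}{6}}{5} = 4 + \frac{- \frac{1}{2} + \frac{1}{6}}{5} = 4 + \frac{1}{5} \left(- \frac{1}{3}\right) = 4 - \frac{1}{15} = \frac{59}{15} \approx 3.9333$)
$R = -3$
$y{\left(I \right)} = I \left(-3 + I\right)$ ($y{\left(I \right)} = \left(I - 3\right) \left(I - 0\right) = \left(-3 + I\right) \left(I + 0\right) = \left(-3 + I\right) I = I \left(-3 + I\right)$)
$100 y{\left(-5 \right)} = 100 \left(- 5 \left(-3 - 5\right)\right) = 100 \left(\left(-5\right) \left(-8\right)\right) = 100 \cdot 40 = 4000$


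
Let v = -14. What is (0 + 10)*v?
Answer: -140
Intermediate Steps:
(0 + 10)*v = (0 + 10)*(-14) = 10*(-14) = -140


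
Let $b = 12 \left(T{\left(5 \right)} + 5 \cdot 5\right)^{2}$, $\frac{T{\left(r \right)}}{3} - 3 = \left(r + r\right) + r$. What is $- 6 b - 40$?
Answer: $-449392$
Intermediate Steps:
$T{\left(r \right)} = 9 + 9 r$ ($T{\left(r \right)} = 9 + 3 \left(\left(r + r\right) + r\right) = 9 + 3 \left(2 r + r\right) = 9 + 3 \cdot 3 r = 9 + 9 r$)
$b = 74892$ ($b = 12 \left(\left(9 + 9 \cdot 5\right) + 5 \cdot 5\right)^{2} = 12 \left(\left(9 + 45\right) + 25\right)^{2} = 12 \left(54 + 25\right)^{2} = 12 \cdot 79^{2} = 12 \cdot 6241 = 74892$)
$- 6 b - 40 = \left(-6\right) 74892 - 40 = -449352 - 40 = -449392$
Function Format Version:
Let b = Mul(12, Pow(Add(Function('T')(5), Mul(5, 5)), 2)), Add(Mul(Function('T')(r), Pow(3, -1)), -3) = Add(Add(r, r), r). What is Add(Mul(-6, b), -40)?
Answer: -449392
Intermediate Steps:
Function('T')(r) = Add(9, Mul(9, r)) (Function('T')(r) = Add(9, Mul(3, Add(Add(r, r), r))) = Add(9, Mul(3, Add(Mul(2, r), r))) = Add(9, Mul(3, Mul(3, r))) = Add(9, Mul(9, r)))
b = 74892 (b = Mul(12, Pow(Add(Add(9, Mul(9, 5)), Mul(5, 5)), 2)) = Mul(12, Pow(Add(Add(9, 45), 25), 2)) = Mul(12, Pow(Add(54, 25), 2)) = Mul(12, Pow(79, 2)) = Mul(12, 6241) = 74892)
Add(Mul(-6, b), -40) = Add(Mul(-6, 74892), -40) = Add(-449352, -40) = -449392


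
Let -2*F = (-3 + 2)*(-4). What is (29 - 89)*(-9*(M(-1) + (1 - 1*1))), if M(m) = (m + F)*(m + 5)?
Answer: -6480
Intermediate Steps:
F = -2 (F = -(-3 + 2)*(-4)/2 = -(-1)*(-4)/2 = -½*4 = -2)
M(m) = (-2 + m)*(5 + m) (M(m) = (m - 2)*(m + 5) = (-2 + m)*(5 + m))
(29 - 89)*(-9*(M(-1) + (1 - 1*1))) = (29 - 89)*(-9*((-10 + (-1)² + 3*(-1)) + (1 - 1*1))) = -(-180)*3*((-10 + 1 - 3) + (1 - 1)) = -(-180)*3*(-12 + 0) = -(-180)*3*(-12) = -(-180)*(-36) = -60*108 = -6480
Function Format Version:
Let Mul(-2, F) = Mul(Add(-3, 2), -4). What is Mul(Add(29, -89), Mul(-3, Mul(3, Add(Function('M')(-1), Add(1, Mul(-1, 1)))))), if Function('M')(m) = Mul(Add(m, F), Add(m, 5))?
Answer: -6480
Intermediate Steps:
F = -2 (F = Mul(Rational(-1, 2), Mul(Add(-3, 2), -4)) = Mul(Rational(-1, 2), Mul(-1, -4)) = Mul(Rational(-1, 2), 4) = -2)
Function('M')(m) = Mul(Add(-2, m), Add(5, m)) (Function('M')(m) = Mul(Add(m, -2), Add(m, 5)) = Mul(Add(-2, m), Add(5, m)))
Mul(Add(29, -89), Mul(-3, Mul(3, Add(Function('M')(-1), Add(1, Mul(-1, 1)))))) = Mul(Add(29, -89), Mul(-3, Mul(3, Add(Add(-10, Pow(-1, 2), Mul(3, -1)), Add(1, Mul(-1, 1)))))) = Mul(-60, Mul(-3, Mul(3, Add(Add(-10, 1, -3), Add(1, -1))))) = Mul(-60, Mul(-3, Mul(3, Add(-12, 0)))) = Mul(-60, Mul(-3, Mul(3, -12))) = Mul(-60, Mul(-3, -36)) = Mul(-60, 108) = -6480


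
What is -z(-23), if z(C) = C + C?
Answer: 46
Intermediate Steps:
z(C) = 2*C
-z(-23) = -2*(-23) = -1*(-46) = 46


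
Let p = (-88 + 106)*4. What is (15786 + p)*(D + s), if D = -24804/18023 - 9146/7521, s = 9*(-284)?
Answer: -1833288943661940/45183661 ≈ -4.0574e+7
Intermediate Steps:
s = -2556
D = -351389242/135550983 (D = -24804*1/18023 - 9146*1/7521 = -24804/18023 - 9146/7521 = -351389242/135550983 ≈ -2.5923)
p = 72 (p = 18*4 = 72)
(15786 + p)*(D + s) = (15786 + 72)*(-351389242/135550983 - 2556) = 15858*(-346819701790/135550983) = -1833288943661940/45183661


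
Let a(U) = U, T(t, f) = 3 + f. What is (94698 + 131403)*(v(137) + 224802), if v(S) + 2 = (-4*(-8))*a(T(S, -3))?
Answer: 50827504800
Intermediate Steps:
v(S) = -2 (v(S) = -2 + (-4*(-8))*(3 - 3) = -2 + 32*0 = -2 + 0 = -2)
(94698 + 131403)*(v(137) + 224802) = (94698 + 131403)*(-2 + 224802) = 226101*224800 = 50827504800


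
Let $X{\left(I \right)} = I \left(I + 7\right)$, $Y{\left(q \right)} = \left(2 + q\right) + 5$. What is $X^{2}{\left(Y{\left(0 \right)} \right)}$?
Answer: $9604$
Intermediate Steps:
$Y{\left(q \right)} = 7 + q$
$X{\left(I \right)} = I \left(7 + I\right)$
$X^{2}{\left(Y{\left(0 \right)} \right)} = \left(\left(7 + 0\right) \left(7 + \left(7 + 0\right)\right)\right)^{2} = \left(7 \left(7 + 7\right)\right)^{2} = \left(7 \cdot 14\right)^{2} = 98^{2} = 9604$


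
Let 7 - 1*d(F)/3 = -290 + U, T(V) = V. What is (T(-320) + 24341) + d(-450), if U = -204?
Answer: 25524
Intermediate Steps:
d(F) = 1503 (d(F) = 21 - 3*(-290 - 204) = 21 - 3*(-494) = 21 + 1482 = 1503)
(T(-320) + 24341) + d(-450) = (-320 + 24341) + 1503 = 24021 + 1503 = 25524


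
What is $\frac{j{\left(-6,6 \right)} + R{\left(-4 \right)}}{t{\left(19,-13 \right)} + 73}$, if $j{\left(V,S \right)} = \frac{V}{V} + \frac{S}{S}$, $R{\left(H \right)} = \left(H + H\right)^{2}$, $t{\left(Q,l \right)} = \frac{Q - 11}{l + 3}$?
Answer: $\frac{330}{361} \approx 0.91413$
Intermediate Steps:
$t{\left(Q,l \right)} = \frac{-11 + Q}{3 + l}$
$R{\left(H \right)} = 4 H^{2}$ ($R{\left(H \right)} = \left(2 H\right)^{2} = 4 H^{2}$)
$j{\left(V,S \right)} = 2$ ($j{\left(V,S \right)} = 1 + 1 = 2$)
$\frac{j{\left(-6,6 \right)} + R{\left(-4 \right)}}{t{\left(19,-13 \right)} + 73} = \frac{2 + 4 \left(-4\right)^{2}}{\frac{-11 + 19}{3 - 13} + 73} = \frac{2 + 4 \cdot 16}{\frac{1}{-10} \cdot 8 + 73} = \frac{2 + 64}{\left(- \frac{1}{10}\right) 8 + 73} = \frac{66}{- \frac{4}{5} + 73} = \frac{66}{\frac{361}{5}} = 66 \cdot \frac{5}{361} = \frac{330}{361}$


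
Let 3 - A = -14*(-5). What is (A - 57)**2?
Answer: 15376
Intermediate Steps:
A = -67 (A = 3 - (-14)*(-5) = 3 - 1*70 = 3 - 70 = -67)
(A - 57)**2 = (-67 - 57)**2 = (-124)**2 = 15376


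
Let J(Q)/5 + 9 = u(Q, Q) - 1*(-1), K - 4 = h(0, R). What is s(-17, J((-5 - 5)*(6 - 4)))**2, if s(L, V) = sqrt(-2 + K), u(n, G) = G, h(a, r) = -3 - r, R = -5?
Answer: 4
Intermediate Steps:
K = 6 (K = 4 + (-3 - 1*(-5)) = 4 + (-3 + 5) = 4 + 2 = 6)
J(Q) = -40 + 5*Q (J(Q) = -45 + 5*(Q - 1*(-1)) = -45 + 5*(Q + 1) = -45 + 5*(1 + Q) = -45 + (5 + 5*Q) = -40 + 5*Q)
s(L, V) = 2 (s(L, V) = sqrt(-2 + 6) = sqrt(4) = 2)
s(-17, J((-5 - 5)*(6 - 4)))**2 = 2**2 = 4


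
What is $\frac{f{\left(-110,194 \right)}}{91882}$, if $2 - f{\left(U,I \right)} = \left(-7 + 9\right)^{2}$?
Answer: $- \frac{1}{45941} \approx -2.1767 \cdot 10^{-5}$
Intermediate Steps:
$f{\left(U,I \right)} = -2$ ($f{\left(U,I \right)} = 2 - \left(-7 + 9\right)^{2} = 2 - 2^{2} = 2 - 4 = -2$)
$\frac{f{\left(-110,194 \right)}}{91882} = - \frac{2}{91882} = \left(-2\right) \frac{1}{91882} = - \frac{1}{45941}$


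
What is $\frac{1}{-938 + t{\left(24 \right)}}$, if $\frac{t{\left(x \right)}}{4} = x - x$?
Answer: $- \frac{1}{938} \approx -0.0010661$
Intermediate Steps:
$t{\left(x \right)} = 0$ ($t{\left(x \right)} = 4 \left(x - x\right) = 4 \cdot 0 = 0$)
$\frac{1}{-938 + t{\left(24 \right)}} = \frac{1}{-938 + 0} = \frac{1}{-938} = - \frac{1}{938}$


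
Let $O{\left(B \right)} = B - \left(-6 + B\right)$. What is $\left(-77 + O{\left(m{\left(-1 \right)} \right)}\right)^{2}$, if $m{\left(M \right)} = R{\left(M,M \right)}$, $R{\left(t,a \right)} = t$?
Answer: $5041$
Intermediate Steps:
$m{\left(M \right)} = M$
$O{\left(B \right)} = 6$
$\left(-77 + O{\left(m{\left(-1 \right)} \right)}\right)^{2} = \left(-77 + 6\right)^{2} = \left(-71\right)^{2} = 5041$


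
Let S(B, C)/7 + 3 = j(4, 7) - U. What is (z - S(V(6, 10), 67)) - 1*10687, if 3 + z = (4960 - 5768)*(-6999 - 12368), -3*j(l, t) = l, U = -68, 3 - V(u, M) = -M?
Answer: 46912201/3 ≈ 1.5637e+7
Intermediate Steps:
V(u, M) = 3 + M (V(u, M) = 3 - (-1)*M = 3 + M)
j(l, t) = -l/3
S(B, C) = 1337/3 (S(B, C) = -21 + 7*(-⅓*4 - 1*(-68)) = -21 + 7*(-4/3 + 68) = -21 + 7*(200/3) = -21 + 1400/3 = 1337/3)
z = 15648533 (z = -3 + (4960 - 5768)*(-6999 - 12368) = -3 - 808*(-19367) = -3 + 15648536 = 15648533)
(z - S(V(6, 10), 67)) - 1*10687 = (15648533 - 1*1337/3) - 1*10687 = (15648533 - 1337/3) - 10687 = 46944262/3 - 10687 = 46912201/3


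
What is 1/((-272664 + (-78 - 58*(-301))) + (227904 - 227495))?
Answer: -1/254875 ≈ -3.9235e-6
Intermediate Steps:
1/((-272664 + (-78 - 58*(-301))) + (227904 - 227495)) = 1/((-272664 + (-78 + 17458)) + 409) = 1/((-272664 + 17380) + 409) = 1/(-255284 + 409) = 1/(-254875) = -1/254875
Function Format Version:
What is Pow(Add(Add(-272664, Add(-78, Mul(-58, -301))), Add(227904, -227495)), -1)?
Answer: Rational(-1, 254875) ≈ -3.9235e-6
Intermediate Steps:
Pow(Add(Add(-272664, Add(-78, Mul(-58, -301))), Add(227904, -227495)), -1) = Pow(Add(Add(-272664, Add(-78, 17458)), 409), -1) = Pow(Add(Add(-272664, 17380), 409), -1) = Pow(Add(-255284, 409), -1) = Pow(-254875, -1) = Rational(-1, 254875)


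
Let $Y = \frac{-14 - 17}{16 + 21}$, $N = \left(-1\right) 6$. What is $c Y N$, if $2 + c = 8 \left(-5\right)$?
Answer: $- \frac{7812}{37} \approx -211.14$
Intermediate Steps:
$c = -42$ ($c = -2 + 8 \left(-5\right) = -2 - 40 = -42$)
$N = -6$
$Y = - \frac{31}{37} \approx -0.83784$
$c Y N = \left(-42\right) \left(- \frac{31}{37}\right) \left(-6\right) = \frac{1302}{37} \left(-6\right) = - \frac{7812}{37}$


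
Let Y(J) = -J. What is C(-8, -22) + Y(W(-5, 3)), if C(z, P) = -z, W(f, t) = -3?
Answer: 11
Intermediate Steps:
C(-8, -22) + Y(W(-5, 3)) = -1*(-8) - 1*(-3) = 8 + 3 = 11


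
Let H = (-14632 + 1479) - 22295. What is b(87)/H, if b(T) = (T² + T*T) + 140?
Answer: -7639/17724 ≈ -0.43100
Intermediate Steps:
b(T) = 140 + 2*T² (b(T) = (T² + T²) + 140 = 2*T² + 140 = 140 + 2*T²)
H = -35448 (H = -13153 - 22295 = -35448)
b(87)/H = (140 + 2*87²)/(-35448) = (140 + 2*7569)*(-1/35448) = (140 + 15138)*(-1/35448) = 15278*(-1/35448) = -7639/17724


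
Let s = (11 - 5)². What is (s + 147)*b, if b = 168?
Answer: 30744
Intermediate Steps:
s = 36 (s = 6² = 36)
(s + 147)*b = (36 + 147)*168 = 183*168 = 30744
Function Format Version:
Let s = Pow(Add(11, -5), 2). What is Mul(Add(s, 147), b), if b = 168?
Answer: 30744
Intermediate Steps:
s = 36 (s = Pow(6, 2) = 36)
Mul(Add(s, 147), b) = Mul(Add(36, 147), 168) = Mul(183, 168) = 30744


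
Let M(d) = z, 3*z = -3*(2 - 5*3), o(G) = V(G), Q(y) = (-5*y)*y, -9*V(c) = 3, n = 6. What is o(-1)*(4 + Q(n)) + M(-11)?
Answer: 215/3 ≈ 71.667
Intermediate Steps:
V(c) = -⅓ (V(c) = -⅑*3 = -⅓)
Q(y) = -5*y²
o(G) = -⅓
z = 13 (z = (-3*(2 - 5*3))/3 = (-3*(2 - 15))/3 = (-3*(-13))/3 = (⅓)*39 = 13)
M(d) = 13
o(-1)*(4 + Q(n)) + M(-11) = -(4 - 5*6²)/3 + 13 = -(4 - 5*36)/3 + 13 = -(4 - 180)/3 + 13 = -⅓*(-176) + 13 = 176/3 + 13 = 215/3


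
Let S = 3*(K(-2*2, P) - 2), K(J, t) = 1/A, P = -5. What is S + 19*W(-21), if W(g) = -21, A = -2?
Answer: -813/2 ≈ -406.50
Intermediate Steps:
K(J, t) = -½ (K(J, t) = 1/(-2) = -½)
S = -15/2 (S = 3*(-½ - 2) = 3*(-5/2) = -15/2 ≈ -7.5000)
S + 19*W(-21) = -15/2 + 19*(-21) = -15/2 - 399 = -813/2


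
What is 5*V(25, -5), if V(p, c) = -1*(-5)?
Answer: 25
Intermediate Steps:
V(p, c) = 5
5*V(25, -5) = 5*5 = 25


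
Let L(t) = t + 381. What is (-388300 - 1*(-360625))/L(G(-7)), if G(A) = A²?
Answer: -5535/86 ≈ -64.360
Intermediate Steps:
L(t) = 381 + t
(-388300 - 1*(-360625))/L(G(-7)) = (-388300 - 1*(-360625))/(381 + (-7)²) = (-388300 + 360625)/(381 + 49) = -27675/430 = -27675*1/430 = -5535/86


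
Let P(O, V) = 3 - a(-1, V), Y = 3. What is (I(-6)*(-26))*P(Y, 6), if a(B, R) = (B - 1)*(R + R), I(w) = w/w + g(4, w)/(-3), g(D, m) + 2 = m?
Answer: -2574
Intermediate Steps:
g(D, m) = -2 + m
I(w) = 5/3 - w/3 (I(w) = w/w + (-2 + w)/(-3) = 1 + (-2 + w)*(-⅓) = 1 + (⅔ - w/3) = 5/3 - w/3)
a(B, R) = 2*R*(-1 + B) (a(B, R) = (-1 + B)*(2*R) = 2*R*(-1 + B))
P(O, V) = 3 + 4*V (P(O, V) = 3 - 2*V*(-1 - 1) = 3 - 2*V*(-2) = 3 - (-4)*V = 3 + 4*V)
(I(-6)*(-26))*P(Y, 6) = ((5/3 - ⅓*(-6))*(-26))*(3 + 4*6) = ((5/3 + 2)*(-26))*(3 + 24) = ((11/3)*(-26))*27 = -286/3*27 = -2574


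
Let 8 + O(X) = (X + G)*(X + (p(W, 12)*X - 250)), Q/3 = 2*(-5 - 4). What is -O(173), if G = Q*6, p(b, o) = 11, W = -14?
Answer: 275734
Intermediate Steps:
Q = -54 (Q = 3*(2*(-5 - 4)) = 3*(2*(-9)) = 3*(-18) = -54)
G = -324 (G = -54*6 = -324)
O(X) = -8 + (-324 + X)*(-250 + 12*X) (O(X) = -8 + (X - 324)*(X + (11*X - 250)) = -8 + (-324 + X)*(X + (-250 + 11*X)) = -8 + (-324 + X)*(-250 + 12*X))
-O(173) = -(80992 - 4138*173 + 12*173²) = -(80992 - 715874 + 12*29929) = -(80992 - 715874 + 359148) = -1*(-275734) = 275734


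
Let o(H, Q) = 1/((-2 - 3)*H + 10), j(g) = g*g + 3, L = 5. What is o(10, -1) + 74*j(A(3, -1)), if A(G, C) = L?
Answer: 82879/40 ≈ 2072.0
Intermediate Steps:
A(G, C) = 5
j(g) = 3 + g² (j(g) = g² + 3 = 3 + g²)
o(H, Q) = 1/(10 - 5*H) (o(H, Q) = 1/(-5*H + 10) = 1/(10 - 5*H))
o(10, -1) + 74*j(A(3, -1)) = -1/(-10 + 5*10) + 74*(3 + 5²) = -1/(-10 + 50) + 74*(3 + 25) = -1/40 + 74*28 = -1*1/40 + 2072 = -1/40 + 2072 = 82879/40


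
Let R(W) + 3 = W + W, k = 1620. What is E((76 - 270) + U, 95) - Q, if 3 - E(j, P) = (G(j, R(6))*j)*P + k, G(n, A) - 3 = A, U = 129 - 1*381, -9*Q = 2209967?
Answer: 6771374/9 ≈ 7.5238e+5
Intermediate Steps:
R(W) = -3 + 2*W (R(W) = -3 + (W + W) = -3 + 2*W)
Q = -2209967/9 (Q = -⅑*2209967 = -2209967/9 ≈ -2.4555e+5)
U = -252 (U = 129 - 381 = -252)
G(n, A) = 3 + A
E(j, P) = -1617 - 12*P*j (E(j, P) = 3 - (((3 + (-3 + 2*6))*j)*P + 1620) = 3 - (((3 + (-3 + 12))*j)*P + 1620) = 3 - (((3 + 9)*j)*P + 1620) = 3 - ((12*j)*P + 1620) = 3 - (12*P*j + 1620) = 3 - (1620 + 12*P*j) = 3 + (-1620 - 12*P*j) = -1617 - 12*P*j)
E((76 - 270) + U, 95) - Q = (-1617 - 12*95*((76 - 270) - 252)) - 1*(-2209967/9) = (-1617 - 12*95*(-194 - 252)) + 2209967/9 = (-1617 - 12*95*(-446)) + 2209967/9 = (-1617 + 508440) + 2209967/9 = 506823 + 2209967/9 = 6771374/9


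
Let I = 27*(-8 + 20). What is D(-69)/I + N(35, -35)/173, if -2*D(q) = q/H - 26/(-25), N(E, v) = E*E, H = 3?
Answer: 2215553/311400 ≈ 7.1148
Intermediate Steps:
N(E, v) = E²
D(q) = -13/25 - q/6 (D(q) = -(q/3 - 26/(-25))/2 = -(q*(⅓) - 26*(-1/25))/2 = -(q/3 + 26/25)/2 = -(26/25 + q/3)/2 = -13/25 - q/6)
I = 324 (I = 27*12 = 324)
D(-69)/I + N(35, -35)/173 = (-13/25 - ⅙*(-69))/324 + 35²/173 = (-13/25 + 23/2)*(1/324) + 1225*(1/173) = (549/50)*(1/324) + 1225/173 = 61/1800 + 1225/173 = 2215553/311400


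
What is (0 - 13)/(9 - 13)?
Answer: 13/4 ≈ 3.2500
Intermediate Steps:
(0 - 13)/(9 - 13) = -13/(-4) = -13*(-¼) = 13/4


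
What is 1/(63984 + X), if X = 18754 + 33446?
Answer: 1/116184 ≈ 8.6070e-6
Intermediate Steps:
X = 52200
1/(63984 + X) = 1/(63984 + 52200) = 1/116184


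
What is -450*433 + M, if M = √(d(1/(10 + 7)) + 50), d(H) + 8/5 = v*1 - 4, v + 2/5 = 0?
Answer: -194850 + 2*√11 ≈ -1.9484e+5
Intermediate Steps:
v = -⅖ (v = -⅖ + 0 = -⅖ ≈ -0.40000)
d(H) = -6 (d(H) = -8/5 + (-⅖*1 - 4) = -8/5 + (-⅖ - 4) = -8/5 - 22/5 = -6)
M = 2*√11 (M = √(-6 + 50) = √44 = 2*√11 ≈ 6.6332)
-450*433 + M = -450*433 + 2*√11 = -194850 + 2*√11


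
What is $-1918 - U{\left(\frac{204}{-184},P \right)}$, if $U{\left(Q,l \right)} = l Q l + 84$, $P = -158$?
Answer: $\frac{590536}{23} \approx 25675.0$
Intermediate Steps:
$U{\left(Q,l \right)} = 84 + Q l^{2}$ ($U{\left(Q,l \right)} = Q l l + 84 = Q l^{2} + 84 = 84 + Q l^{2}$)
$-1918 - U{\left(\frac{204}{-184},P \right)} = -1918 - \left(84 + \frac{204}{-184} \left(-158\right)^{2}\right) = -1918 - \left(84 + 204 \left(- \frac{1}{184}\right) 24964\right) = -1918 - \left(84 - \frac{636582}{23}\right) = -1918 - - \frac{634650}{23} = -1918 + \frac{634650}{23} = \frac{590536}{23}$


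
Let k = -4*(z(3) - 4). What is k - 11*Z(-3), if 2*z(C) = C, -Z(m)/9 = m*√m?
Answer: 10 - 297*I*√3 ≈ 10.0 - 514.42*I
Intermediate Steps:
Z(m) = -9*m^(3/2) (Z(m) = -9*m*√m = -9*m^(3/2))
z(C) = C/2
k = 10 (k = -4*((½)*3 - 4) = -4*(3/2 - 4) = -4*(-5/2) = 10)
k - 11*Z(-3) = 10 - (-99)*(-3)^(3/2) = 10 - (-99)*(-3*I*√3) = 10 - 297*I*√3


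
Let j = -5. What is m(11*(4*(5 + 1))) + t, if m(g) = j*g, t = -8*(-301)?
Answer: 1088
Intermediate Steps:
t = 2408
m(g) = -5*g
m(11*(4*(5 + 1))) + t = -55*4*(5 + 1) + 2408 = -55*4*6 + 2408 = -55*24 + 2408 = -5*264 + 2408 = -1320 + 2408 = 1088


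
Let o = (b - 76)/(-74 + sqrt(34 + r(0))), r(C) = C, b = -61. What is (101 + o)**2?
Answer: 156677143273/14807682 + 38344930*sqrt(34)/7403841 ≈ 10611.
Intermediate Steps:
o = -137/(-74 + sqrt(34)) (o = (-61 - 76)/(-74 + sqrt(34 + 0)) = -137/(-74 + sqrt(34)) ≈ 2.0097)
(101 + o)**2 = (101 + (5069/2721 + 137*sqrt(34)/5442))**2 = (279890/2721 + 137*sqrt(34)/5442)**2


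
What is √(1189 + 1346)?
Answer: 13*√15 ≈ 50.349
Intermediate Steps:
√(1189 + 1346) = √2535 = 13*√15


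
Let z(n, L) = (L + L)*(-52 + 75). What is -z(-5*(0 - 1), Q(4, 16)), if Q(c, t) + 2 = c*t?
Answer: -2852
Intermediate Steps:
Q(c, t) = -2 + c*t
z(n, L) = 46*L (z(n, L) = (2*L)*23 = 46*L)
-z(-5*(0 - 1), Q(4, 16)) = -46*(-2 + 4*16) = -46*(-2 + 64) = -46*62 = -1*2852 = -2852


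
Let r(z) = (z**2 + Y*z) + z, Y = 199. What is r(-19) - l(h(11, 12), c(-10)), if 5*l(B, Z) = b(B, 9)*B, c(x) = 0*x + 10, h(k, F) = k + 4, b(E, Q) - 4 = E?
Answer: -3496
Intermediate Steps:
b(E, Q) = 4 + E
r(z) = z**2 + 200*z (r(z) = (z**2 + 199*z) + z = z**2 + 200*z)
h(k, F) = 4 + k
c(x) = 10 (c(x) = 0 + 10 = 10)
l(B, Z) = B*(4 + B)/5 (l(B, Z) = ((4 + B)*B)/5 = (B*(4 + B))/5 = B*(4 + B)/5)
r(-19) - l(h(11, 12), c(-10)) = -19*(200 - 19) - (4 + 11)*(4 + (4 + 11))/5 = -19*181 - 15*(4 + 15)/5 = -3439 - 15*19/5 = -3439 - 1*57 = -3439 - 57 = -3496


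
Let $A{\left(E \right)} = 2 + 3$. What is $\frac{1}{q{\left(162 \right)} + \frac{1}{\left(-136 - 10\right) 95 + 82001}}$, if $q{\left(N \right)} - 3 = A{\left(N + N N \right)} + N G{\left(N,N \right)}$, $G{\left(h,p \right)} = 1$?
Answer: $\frac{68131}{11582271} \approx 0.0058824$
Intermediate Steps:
$A{\left(E \right)} = 5$
$q{\left(N \right)} = 8 + N$ ($q{\left(N \right)} = 3 + \left(5 + N 1\right) = 3 + \left(5 + N\right) = 8 + N$)
$\frac{1}{q{\left(162 \right)} + \frac{1}{\left(-136 - 10\right) 95 + 82001}} = \frac{1}{\left(8 + 162\right) + \frac{1}{\left(-136 - 10\right) 95 + 82001}} = \frac{1}{170 + \frac{1}{\left(-146\right) 95 + 82001}} = \frac{1}{170 + \frac{1}{-13870 + 82001}} = \frac{1}{170 + \frac{1}{68131}} = \frac{1}{\frac{11582271}{68131}} = \frac{68131}{11582271}$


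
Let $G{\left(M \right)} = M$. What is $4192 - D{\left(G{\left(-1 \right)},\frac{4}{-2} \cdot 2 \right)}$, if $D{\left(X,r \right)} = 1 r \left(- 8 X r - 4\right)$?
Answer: $4048$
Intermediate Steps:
$D{\left(X,r \right)} = r \left(-4 - 8 X r\right)$ ($D{\left(X,r \right)} = r \left(- 8 X r - 4\right) = r \left(-4 - 8 X r\right)$)
$4192 - D{\left(G{\left(-1 \right)},\frac{4}{-2} \cdot 2 \right)} = 4192 - - 4 \frac{4}{-2} \cdot 2 \left(1 + 2 \left(-1\right) \frac{4}{-2} \cdot 2\right) = 4192 - - 4 \cdot 4 \left(- \frac{1}{2}\right) 2 \left(1 + 2 \left(-1\right) 4 \left(- \frac{1}{2}\right) 2\right) = 4192 - - 4 \left(\left(-2\right) 2\right) \left(1 + 2 \left(-1\right) \left(\left(-2\right) 2\right)\right) = 4192 - \left(-4\right) \left(-4\right) \left(1 + 2 \left(-1\right) \left(-4\right)\right) = 4192 - \left(-4\right) \left(-4\right) \left(1 + 8\right) = 4192 - \left(-4\right) \left(-4\right) 9 = 4192 - 144 = 4048$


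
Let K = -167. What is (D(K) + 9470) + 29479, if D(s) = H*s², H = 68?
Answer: 1935401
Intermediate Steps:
D(s) = 68*s²
(D(K) + 9470) + 29479 = (68*(-167)² + 9470) + 29479 = (68*27889 + 9470) + 29479 = (1896452 + 9470) + 29479 = 1905922 + 29479 = 1935401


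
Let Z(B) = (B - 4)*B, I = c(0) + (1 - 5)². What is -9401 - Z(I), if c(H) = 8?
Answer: -9881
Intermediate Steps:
I = 24 (I = 8 + (1 - 5)² = 8 + (-4)² = 8 + 16 = 24)
Z(B) = B*(-4 + B) (Z(B) = (-4 + B)*B = B*(-4 + B))
-9401 - Z(I) = -9401 - 24*(-4 + 24) = -9401 - 24*20 = -9401 - 1*480 = -9401 - 480 = -9881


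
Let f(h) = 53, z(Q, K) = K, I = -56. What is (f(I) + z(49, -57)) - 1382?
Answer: -1386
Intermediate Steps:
(f(I) + z(49, -57)) - 1382 = (53 - 57) - 1382 = -4 - 1382 = -1386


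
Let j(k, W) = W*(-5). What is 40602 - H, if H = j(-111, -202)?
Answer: 39592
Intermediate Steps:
j(k, W) = -5*W
H = 1010 (H = -5*(-202) = 1010)
40602 - H = 40602 - 1*1010 = 40602 - 1010 = 39592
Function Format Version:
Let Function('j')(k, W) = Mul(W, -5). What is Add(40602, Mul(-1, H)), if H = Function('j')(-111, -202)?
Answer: 39592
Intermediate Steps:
Function('j')(k, W) = Mul(-5, W)
H = 1010 (H = Mul(-5, -202) = 1010)
Add(40602, Mul(-1, H)) = Add(40602, Mul(-1, 1010)) = Add(40602, -1010) = 39592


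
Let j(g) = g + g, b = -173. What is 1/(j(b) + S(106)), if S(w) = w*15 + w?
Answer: 1/1350 ≈ 0.00074074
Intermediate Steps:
S(w) = 16*w (S(w) = 15*w + w = 16*w)
j(g) = 2*g
1/(j(b) + S(106)) = 1/(2*(-173) + 16*106) = 1/(-346 + 1696) = 1/1350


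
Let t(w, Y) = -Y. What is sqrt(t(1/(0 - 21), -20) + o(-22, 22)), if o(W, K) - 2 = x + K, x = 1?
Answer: 3*sqrt(5) ≈ 6.7082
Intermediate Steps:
o(W, K) = 3 + K (o(W, K) = 2 + (1 + K) = 3 + K)
sqrt(t(1/(0 - 21), -20) + o(-22, 22)) = sqrt(-1*(-20) + (3 + 22)) = sqrt(20 + 25) = sqrt(45) = 3*sqrt(5)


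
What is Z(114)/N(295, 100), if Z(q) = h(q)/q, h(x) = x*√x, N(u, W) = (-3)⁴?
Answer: √114/81 ≈ 0.13182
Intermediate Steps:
N(u, W) = 81
h(x) = x^(3/2)
Z(q) = √q (Z(q) = q^(3/2)/q = √q)
Z(114)/N(295, 100) = √114/81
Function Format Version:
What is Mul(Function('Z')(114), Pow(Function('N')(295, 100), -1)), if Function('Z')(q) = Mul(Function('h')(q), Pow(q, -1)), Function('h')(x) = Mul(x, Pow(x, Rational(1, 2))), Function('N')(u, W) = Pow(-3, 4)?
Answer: Mul(Rational(1, 81), Pow(114, Rational(1, 2))) ≈ 0.13182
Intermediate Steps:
Function('N')(u, W) = 81
Function('h')(x) = Pow(x, Rational(3, 2))
Function('Z')(q) = Pow(q, Rational(1, 2)) (Function('Z')(q) = Mul(Pow(q, Rational(3, 2)), Pow(q, -1)) = Pow(q, Rational(1, 2)))
Mul(Function('Z')(114), Pow(Function('N')(295, 100), -1)) = Mul(Pow(114, Rational(1, 2)), Pow(81, -1)) = Mul(Pow(114, Rational(1, 2)), Rational(1, 81)) = Mul(Rational(1, 81), Pow(114, Rational(1, 2)))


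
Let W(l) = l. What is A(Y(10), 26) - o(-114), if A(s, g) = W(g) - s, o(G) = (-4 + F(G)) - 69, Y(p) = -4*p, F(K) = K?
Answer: 253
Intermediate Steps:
o(G) = -73 + G (o(G) = (-4 + G) - 69 = -73 + G)
A(s, g) = g - s
A(Y(10), 26) - o(-114) = (26 - (-4)*10) - (-73 - 114) = (26 - 1*(-40)) - 1*(-187) = (26 + 40) + 187 = 66 + 187 = 253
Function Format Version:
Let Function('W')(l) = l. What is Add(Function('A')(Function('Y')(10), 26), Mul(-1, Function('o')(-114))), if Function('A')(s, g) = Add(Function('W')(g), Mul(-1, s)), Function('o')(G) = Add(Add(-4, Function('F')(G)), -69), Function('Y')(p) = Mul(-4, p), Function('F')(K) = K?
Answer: 253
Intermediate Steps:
Function('o')(G) = Add(-73, G) (Function('o')(G) = Add(Add(-4, G), -69) = Add(-73, G))
Function('A')(s, g) = Add(g, Mul(-1, s))
Add(Function('A')(Function('Y')(10), 26), Mul(-1, Function('o')(-114))) = Add(Add(26, Mul(-1, Mul(-4, 10))), Mul(-1, Add(-73, -114))) = Add(Add(26, Mul(-1, -40)), Mul(-1, -187)) = Add(Add(26, 40), 187) = Add(66, 187) = 253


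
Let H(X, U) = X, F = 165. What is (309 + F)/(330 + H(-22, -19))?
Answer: 237/154 ≈ 1.5390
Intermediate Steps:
(309 + F)/(330 + H(-22, -19)) = (309 + 165)/(330 - 22) = 474/308 = 474*(1/308) = 237/154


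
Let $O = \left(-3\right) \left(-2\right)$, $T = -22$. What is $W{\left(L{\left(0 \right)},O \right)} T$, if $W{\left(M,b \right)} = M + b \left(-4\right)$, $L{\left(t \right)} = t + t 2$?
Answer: $528$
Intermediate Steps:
$L{\left(t \right)} = 3 t$ ($L{\left(t \right)} = t + 2 t = 3 t$)
$O = 6$
$W{\left(M,b \right)} = M - 4 b$
$W{\left(L{\left(0 \right)},O \right)} T = \left(3 \cdot 0 - 24\right) \left(-22\right) = \left(0 - 24\right) \left(-22\right) = \left(-24\right) \left(-22\right) = 528$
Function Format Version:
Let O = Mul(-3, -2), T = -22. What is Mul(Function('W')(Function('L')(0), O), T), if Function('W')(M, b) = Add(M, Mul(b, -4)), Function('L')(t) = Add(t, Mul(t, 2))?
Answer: 528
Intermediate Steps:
Function('L')(t) = Mul(3, t) (Function('L')(t) = Add(t, Mul(2, t)) = Mul(3, t))
O = 6
Function('W')(M, b) = Add(M, Mul(-4, b))
Mul(Function('W')(Function('L')(0), O), T) = Mul(Add(Mul(3, 0), Mul(-4, 6)), -22) = Mul(Add(0, -24), -22) = Mul(-24, -22) = 528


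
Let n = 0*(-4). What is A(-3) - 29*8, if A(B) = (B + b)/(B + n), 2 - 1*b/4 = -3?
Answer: -713/3 ≈ -237.67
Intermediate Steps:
b = 20 (b = 8 - 4*(-3) = 8 + 12 = 20)
n = 0
A(B) = (20 + B)/B (A(B) = (B + 20)/(B + 0) = (20 + B)/B)
A(-3) - 29*8 = (20 - 3)/(-3) - 29*8 = -1/3*17 - 232 = -17/3 - 232 = -713/3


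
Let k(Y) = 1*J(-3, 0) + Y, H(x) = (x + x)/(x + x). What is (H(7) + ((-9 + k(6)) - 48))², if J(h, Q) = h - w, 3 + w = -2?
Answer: 2304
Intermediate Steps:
w = -5 (w = -3 - 2 = -5)
J(h, Q) = 5 + h (J(h, Q) = h - 1*(-5) = h + 5 = 5 + h)
H(x) = 1 (H(x) = (2*x)/((2*x)) = (2*x)*(1/(2*x)) = 1)
k(Y) = 2 + Y (k(Y) = 1*(5 - 3) + Y = 1*2 + Y = 2 + Y)
(H(7) + ((-9 + k(6)) - 48))² = (1 + ((-9 + (2 + 6)) - 48))² = (1 + ((-9 + 8) - 48))² = (1 + (-1 - 48))² = (1 - 49)² = (-48)² = 2304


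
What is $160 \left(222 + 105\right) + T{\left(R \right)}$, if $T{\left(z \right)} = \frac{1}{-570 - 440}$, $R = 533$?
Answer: $\frac{52843199}{1010} \approx 52320.0$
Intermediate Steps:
$T{\left(z \right)} = - \frac{1}{1010}$ ($T{\left(z \right)} = \frac{1}{-1010} = - \frac{1}{1010}$)
$160 \left(222 + 105\right) + T{\left(R \right)} = 160 \left(222 + 105\right) - \frac{1}{1010} = 160 \cdot 327 - \frac{1}{1010} = 52320 - \frac{1}{1010} = \frac{52843199}{1010}$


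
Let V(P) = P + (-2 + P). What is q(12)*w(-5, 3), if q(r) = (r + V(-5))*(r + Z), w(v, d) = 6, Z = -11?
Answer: 0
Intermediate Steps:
V(P) = -2 + 2*P
q(r) = (-12 + r)*(-11 + r) (q(r) = (r + (-2 + 2*(-5)))*(r - 11) = (r + (-2 - 10))*(-11 + r) = (r - 12)*(-11 + r) = (-12 + r)*(-11 + r))
q(12)*w(-5, 3) = (132 + 12**2 - 23*12)*6 = (132 + 144 - 276)*6 = 0*6 = 0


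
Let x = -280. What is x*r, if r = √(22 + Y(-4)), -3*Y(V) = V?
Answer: -280*√210/3 ≈ -1352.5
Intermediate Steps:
Y(V) = -V/3
r = √210/3 (r = √(22 - ⅓*(-4)) = √(22 + 4/3) = √(70/3) = √210/3 ≈ 4.8305)
x*r = -280*√210/3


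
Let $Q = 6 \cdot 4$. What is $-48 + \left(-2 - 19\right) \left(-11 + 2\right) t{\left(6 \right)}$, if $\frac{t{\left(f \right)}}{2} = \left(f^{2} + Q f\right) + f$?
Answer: $70260$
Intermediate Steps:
$Q = 24$
$t{\left(f \right)} = 2 f^{2} + 50 f$ ($t{\left(f \right)} = 2 \left(\left(f^{2} + 24 f\right) + f\right) = 2 \left(f^{2} + 25 f\right) = 2 f^{2} + 50 f$)
$-48 + \left(-2 - 19\right) \left(-11 + 2\right) t{\left(6 \right)} = -48 + \left(-2 - 19\right) \left(-11 + 2\right) 2 \cdot 6 \left(25 + 6\right) = -48 + \left(-21\right) \left(-9\right) 2 \cdot 6 \cdot 31 = -48 + 189 \cdot 372 = -48 + 70308 = 70260$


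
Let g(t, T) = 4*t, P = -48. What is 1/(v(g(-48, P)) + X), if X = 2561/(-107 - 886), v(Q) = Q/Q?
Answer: -993/1568 ≈ -0.63329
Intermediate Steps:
v(Q) = 1
X = -2561/993 (X = 2561/(-993) = 2561*(-1/993) = -2561/993 ≈ -2.5791)
1/(v(g(-48, P)) + X) = 1/(1 - 2561/993) = 1/(-1568/993) = -993/1568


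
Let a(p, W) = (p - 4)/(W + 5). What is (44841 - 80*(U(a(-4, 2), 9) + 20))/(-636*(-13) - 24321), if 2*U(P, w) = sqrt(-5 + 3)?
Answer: -43241/16053 + 40*I*sqrt(2)/16053 ≈ -2.6936 + 0.0035239*I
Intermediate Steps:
a(p, W) = (-4 + p)/(5 + W)
U(P, w) = I*sqrt(2)/2 (U(P, w) = sqrt(-5 + 3)/2 = sqrt(-2)/2 = (I*sqrt(2))/2 = I*sqrt(2)/2)
(44841 - 80*(U(a(-4, 2), 9) + 20))/(-636*(-13) - 24321) = (44841 - 80*(I*sqrt(2)/2 + 20))/(-636*(-13) - 24321) = (44841 - 80*(20 + I*sqrt(2)/2))/(-212*(-39) - 24321) = (44841 + (-1600 - 40*I*sqrt(2)))/(8268 - 24321) = (43241 - 40*I*sqrt(2))/(-16053) = (43241 - 40*I*sqrt(2))*(-1/16053) = -43241/16053 + 40*I*sqrt(2)/16053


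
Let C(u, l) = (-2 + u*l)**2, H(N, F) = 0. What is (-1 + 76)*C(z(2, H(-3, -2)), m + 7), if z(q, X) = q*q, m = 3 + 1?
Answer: 132300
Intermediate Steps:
m = 4
z(q, X) = q**2
C(u, l) = (-2 + l*u)**2
(-1 + 76)*C(z(2, H(-3, -2)), m + 7) = (-1 + 76)*(-2 + (4 + 7)*2**2)**2 = 75*(-2 + 11*4)**2 = 75*(-2 + 44)**2 = 75*42**2 = 75*1764 = 132300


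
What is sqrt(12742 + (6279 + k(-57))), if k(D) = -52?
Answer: sqrt(18969) ≈ 137.73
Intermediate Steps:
sqrt(12742 + (6279 + k(-57))) = sqrt(12742 + (6279 - 52)) = sqrt(12742 + 6227) = sqrt(18969)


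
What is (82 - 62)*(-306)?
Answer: -6120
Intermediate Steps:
(82 - 62)*(-306) = 20*(-306) = -6120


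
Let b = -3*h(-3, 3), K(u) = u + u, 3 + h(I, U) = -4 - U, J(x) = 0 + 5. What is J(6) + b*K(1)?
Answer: 65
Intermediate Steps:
J(x) = 5
h(I, U) = -7 - U (h(I, U) = -3 + (-4 - U) = -7 - U)
K(u) = 2*u
b = 30 (b = -3*(-7 - 1*3) = -3*(-7 - 3) = -3*(-10) = 30)
J(6) + b*K(1) = 5 + 30*(2*1) = 5 + 30*2 = 5 + 60 = 65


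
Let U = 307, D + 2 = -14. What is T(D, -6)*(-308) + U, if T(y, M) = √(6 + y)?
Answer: 307 - 308*I*√10 ≈ 307.0 - 973.98*I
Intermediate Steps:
D = -16 (D = -2 - 14 = -16)
T(D, -6)*(-308) + U = √(6 - 16)*(-308) + 307 = √(-10)*(-308) + 307 = (I*√10)*(-308) + 307 = -308*I*√10 + 307 = 307 - 308*I*√10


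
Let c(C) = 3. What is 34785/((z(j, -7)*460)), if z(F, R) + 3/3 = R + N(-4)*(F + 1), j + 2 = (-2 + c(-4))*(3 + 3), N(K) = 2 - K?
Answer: 6957/2024 ≈ 3.4373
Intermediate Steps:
j = 4 (j = -2 + (-2 + 3)*(3 + 3) = -2 + 1*6 = -2 + 6 = 4)
z(F, R) = 5 + R + 6*F (z(F, R) = -1 + (R + (2 - 1*(-4))*(F + 1)) = -1 + (R + (2 + 4)*(1 + F)) = -1 + (R + 6*(1 + F)) = -1 + (R + (6 + 6*F)) = -1 + (6 + R + 6*F) = 5 + R + 6*F)
34785/((z(j, -7)*460)) = 34785/(((5 - 7 + 6*4)*460)) = 34785/(((5 - 7 + 24)*460)) = 34785/((22*460)) = 34785/10120 = 34785*(1/10120) = 6957/2024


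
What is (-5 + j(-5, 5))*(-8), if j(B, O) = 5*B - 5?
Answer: 280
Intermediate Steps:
j(B, O) = -5 + 5*B
(-5 + j(-5, 5))*(-8) = (-5 + (-5 + 5*(-5)))*(-8) = (-5 + (-5 - 25))*(-8) = (-5 - 30)*(-8) = -35*(-8) = 280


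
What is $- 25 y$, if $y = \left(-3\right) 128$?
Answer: $9600$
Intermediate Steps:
$y = -384$
$- 25 y = \left(-25\right) \left(-384\right) = 9600$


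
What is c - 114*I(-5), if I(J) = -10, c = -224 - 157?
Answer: 759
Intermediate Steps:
c = -381
c - 114*I(-5) = -381 - 114*(-10) = -381 + 1140 = 759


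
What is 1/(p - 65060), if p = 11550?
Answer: -1/53510 ≈ -1.8688e-5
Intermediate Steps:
1/(p - 65060) = 1/(11550 - 65060) = 1/(-53510) = -1/53510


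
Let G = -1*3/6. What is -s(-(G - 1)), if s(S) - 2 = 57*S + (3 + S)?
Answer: -92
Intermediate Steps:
G = -1/2 (G = -3*1/6 = -1/2 ≈ -0.50000)
s(S) = 5 + 58*S (s(S) = 2 + (57*S + (3 + S)) = 2 + (3 + 58*S) = 5 + 58*S)
-s(-(G - 1)) = -(5 + 58*(-(-1/2 - 1))) = -(5 + 58*(-1*(-3/2))) = -(5 + 58*(3/2)) = -(5 + 87) = -1*92 = -92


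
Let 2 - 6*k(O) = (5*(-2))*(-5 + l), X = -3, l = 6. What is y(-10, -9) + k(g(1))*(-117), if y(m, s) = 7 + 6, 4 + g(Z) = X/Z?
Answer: -221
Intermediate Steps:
g(Z) = -4 - 3/Z
y(m, s) = 13
k(O) = 2 (k(O) = ⅓ - 5*(-2)*(-5 + 6)/6 = ⅓ - (-5)/3 = ⅓ - ⅙*(-10) = ⅓ + 5/3 = 2)
y(-10, -9) + k(g(1))*(-117) = 13 + 2*(-117) = 13 - 234 = -221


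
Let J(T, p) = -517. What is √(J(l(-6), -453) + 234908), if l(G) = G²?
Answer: √234391 ≈ 484.14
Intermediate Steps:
√(J(l(-6), -453) + 234908) = √(-517 + 234908) = √234391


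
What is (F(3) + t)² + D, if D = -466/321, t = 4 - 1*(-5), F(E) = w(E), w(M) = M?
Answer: 45758/321 ≈ 142.55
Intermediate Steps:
F(E) = E
t = 9 (t = 4 + 5 = 9)
D = -466/321 (D = -466*1/321 = -466/321 ≈ -1.4517)
(F(3) + t)² + D = (3 + 9)² - 466/321 = 12² - 466/321 = 144 - 466/321 = 45758/321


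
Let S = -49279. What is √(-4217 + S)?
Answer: 6*I*√1486 ≈ 231.29*I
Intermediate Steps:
√(-4217 + S) = √(-4217 - 49279) = √(-53496) = 6*I*√1486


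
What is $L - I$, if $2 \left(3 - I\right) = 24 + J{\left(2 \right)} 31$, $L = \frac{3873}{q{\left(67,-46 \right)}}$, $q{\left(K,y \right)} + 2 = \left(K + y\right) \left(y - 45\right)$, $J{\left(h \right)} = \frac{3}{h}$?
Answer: $\frac{231285}{7652} \approx 30.225$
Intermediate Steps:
$q{\left(K,y \right)} = -2 + \left(-45 + y\right) \left(K + y\right)$ ($q{\left(K,y \right)} = -2 + \left(K + y\right) \left(y - 45\right) = -2 + \left(K + y\right) \left(-45 + y\right) = -2 + \left(-45 + y\right) \left(K + y\right)$)
$L = - \frac{3873}{1913}$ ($L = \frac{3873}{-2 + \left(-46\right)^{2} - 3015 - -2070 + 67 \left(-46\right)} = \frac{3873}{-2 + 2116 - 3015 + 2070 - 3082} = \frac{3873}{-1913} = 3873 \left(- \frac{1}{1913}\right) = - \frac{3873}{1913} \approx -2.0246$)
$I = - \frac{129}{4}$ ($I = 3 - \frac{24 + \frac{3}{2} \cdot 31}{2} = 3 - \frac{24 + \frac{93}{2}}{2} = 3 - \frac{141}{4} = - \frac{129}{4} \approx -32.25$)
$L - I = - \frac{3873}{1913} - - \frac{129}{4} = - \frac{3873}{1913} + \frac{129}{4} = \frac{231285}{7652}$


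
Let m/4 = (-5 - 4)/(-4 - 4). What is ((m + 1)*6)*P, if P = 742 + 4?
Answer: 24618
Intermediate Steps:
P = 746
m = 9/2 (m = 4*((-5 - 4)/(-4 - 4)) = 4*(-9/(-8)) = 4*(-9*(-1/8)) = 4*(9/8) = 9/2 ≈ 4.5000)
((m + 1)*6)*P = ((9/2 + 1)*6)*746 = ((11/2)*6)*746 = 33*746 = 24618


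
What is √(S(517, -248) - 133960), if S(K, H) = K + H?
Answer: I*√133691 ≈ 365.64*I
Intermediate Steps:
S(K, H) = H + K
√(S(517, -248) - 133960) = √((-248 + 517) - 133960) = √(269 - 133960) = √(-133691) = I*√133691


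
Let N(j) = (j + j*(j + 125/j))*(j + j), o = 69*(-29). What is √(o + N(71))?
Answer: √741653 ≈ 861.19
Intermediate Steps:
o = -2001
N(j) = 2*j*(j + j*(j + 125/j)) (N(j) = (j + j*(j + 125/j))*(2*j) = 2*j*(j + j*(j + 125/j)))
√(o + N(71)) = √(-2001 + 2*71*(125 + 71 + 71²)) = √(-2001 + 2*71*(125 + 71 + 5041)) = √(-2001 + 2*71*5237) = √(-2001 + 743654) = √741653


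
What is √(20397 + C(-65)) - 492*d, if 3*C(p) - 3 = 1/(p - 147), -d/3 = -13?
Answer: -19188 + √2062727193/318 ≈ -19045.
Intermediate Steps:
d = 39 (d = -3*(-13) = 39)
C(p) = 1 + 1/(3*(-147 + p)) (C(p) = 1 + 1/(3*(p - 147)) = 1 + 1/(3*(-147 + p)))
√(20397 + C(-65)) - 492*d = √(20397 + (-440/3 - 65)/(-147 - 65)) - 492*39 = √(20397 - 635/3/(-212)) - 1*19188 = √(20397 - 1/212*(-635/3)) - 19188 = √(20397 + 635/636) - 19188 = √(12973127/636) - 19188 = √2062727193/318 - 19188 = -19188 + √2062727193/318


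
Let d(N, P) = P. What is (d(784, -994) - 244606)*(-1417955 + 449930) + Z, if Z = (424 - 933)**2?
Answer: 237747199081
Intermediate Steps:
Z = 259081 (Z = (-509)**2 = 259081)
(d(784, -994) - 244606)*(-1417955 + 449930) + Z = (-994 - 244606)*(-1417955 + 449930) + 259081 = -245600*(-968025) + 259081 = 237746940000 + 259081 = 237747199081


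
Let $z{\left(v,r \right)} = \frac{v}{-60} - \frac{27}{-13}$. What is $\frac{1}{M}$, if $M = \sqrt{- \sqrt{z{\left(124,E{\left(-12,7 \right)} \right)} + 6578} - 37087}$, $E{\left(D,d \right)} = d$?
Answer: $- \frac{i \sqrt{195}}{\sqrt{7231965 + 2 \sqrt{62532210}}} \approx - 0.005187 i$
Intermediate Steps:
$z{\left(v,r \right)} = \frac{27}{13} - \frac{v}{60}$ ($z{\left(v,r \right)} = v \left(- \frac{1}{60}\right) - - \frac{27}{13} = - \frac{v}{60} + \frac{27}{13} = \frac{27}{13} - \frac{v}{60}$)
$M = \sqrt{-37087 - \frac{2 \sqrt{62532210}}{195}}$ ($M = \sqrt{- \sqrt{\left(\frac{27}{13} - \frac{31}{15}\right) + 6578} - 37087} = \sqrt{- \sqrt{\frac{2}{195} + 6578} - 37087} = \sqrt{- \sqrt{\frac{1282712}{195}} - 37087} = \sqrt{- \frac{2 \sqrt{62532210}}{195} - 37087} = \sqrt{-37087 - \frac{2 \sqrt{62532210}}{195}} \approx 192.79 i$)
$\frac{1}{M} = \frac{1}{\frac{1}{195} \sqrt{-1410233175 - 390 \sqrt{62532210}}} = \frac{195}{\sqrt{-1410233175 - 390 \sqrt{62532210}}}$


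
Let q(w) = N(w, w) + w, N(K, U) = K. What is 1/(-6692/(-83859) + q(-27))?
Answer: -83859/4521694 ≈ -0.018546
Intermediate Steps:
q(w) = 2*w (q(w) = w + w = 2*w)
1/(-6692/(-83859) + q(-27)) = 1/(-6692/(-83859) + 2*(-27)) = 1/(-6692*(-1/83859) - 54) = 1/(6692/83859 - 54) = 1/(-4521694/83859) = -83859/4521694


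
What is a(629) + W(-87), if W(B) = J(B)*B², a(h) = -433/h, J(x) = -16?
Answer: -76174849/629 ≈ -1.2110e+5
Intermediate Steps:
W(B) = -16*B²
a(629) + W(-87) = -433/629 - 16*(-87)² = -433*1/629 - 16*7569 = -433/629 - 121104 = -76174849/629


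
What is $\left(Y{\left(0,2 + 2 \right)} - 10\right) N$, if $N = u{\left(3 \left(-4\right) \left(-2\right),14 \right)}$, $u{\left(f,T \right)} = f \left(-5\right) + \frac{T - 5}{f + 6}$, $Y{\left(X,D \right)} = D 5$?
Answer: $-1197$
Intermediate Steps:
$Y{\left(X,D \right)} = 5 D$
$u{\left(f,T \right)} = - 5 f + \frac{-5 + T}{6 + f}$
$N = - \frac{1197}{10}$ ($N = \frac{-5 + 14 - 30 \cdot 3 \left(-4\right) \left(-2\right) - 5 \left(3 \left(-4\right) \left(-2\right)\right)^{2}}{6 + 3 \left(-4\right) \left(-2\right)} = \frac{-5 + 14 - 30 \left(\left(-12\right) \left(-2\right)\right) - 5 \left(\left(-12\right) \left(-2\right)\right)^{2}}{6 - -24} = \frac{-5 + 14 - 720 - 5 \cdot 24^{2}}{6 + 24} = \frac{-5 + 14 - 720 - 2880}{30} = \frac{1}{30} \left(-3591\right) = - \frac{1197}{10} \approx -119.7$)
$\left(Y{\left(0,2 + 2 \right)} - 10\right) N = \left(5 \left(2 + 2\right) - 10\right) \left(- \frac{1197}{10}\right) = \left(5 \cdot 4 - 10\right) \left(- \frac{1197}{10}\right) = \left(20 - 10\right) \left(- \frac{1197}{10}\right) = 10 \left(- \frac{1197}{10}\right) = -1197$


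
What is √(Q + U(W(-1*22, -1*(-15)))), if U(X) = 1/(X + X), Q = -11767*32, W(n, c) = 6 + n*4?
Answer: I*√2531881897/82 ≈ 613.63*I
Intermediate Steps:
W(n, c) = 6 + 4*n
Q = -376544
U(X) = 1/(2*X)
√(Q + U(W(-1*22, -1*(-15)))) = √(-376544 + 1/(2*(6 + 4*(-1*22)))) = √(-376544 + 1/(2*(6 + 4*(-22)))) = √(-376544 + 1/(2*(6 - 88))) = √(-376544 + (½)/(-82)) = √(-376544 + (½)*(-1/82)) = √(-376544 - 1/164) = √(-61753217/164) = I*√2531881897/82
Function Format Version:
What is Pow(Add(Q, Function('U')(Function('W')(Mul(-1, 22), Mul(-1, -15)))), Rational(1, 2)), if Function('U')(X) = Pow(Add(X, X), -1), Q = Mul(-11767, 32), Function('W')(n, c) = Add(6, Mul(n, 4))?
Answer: Mul(Rational(1, 82), I, Pow(2531881897, Rational(1, 2))) ≈ Mul(613.63, I)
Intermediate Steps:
Function('W')(n, c) = Add(6, Mul(4, n))
Q = -376544
Function('U')(X) = Mul(Rational(1, 2), Pow(X, -1)) (Function('U')(X) = Pow(Mul(2, X), -1) = Mul(Rational(1, 2), Pow(X, -1)))
Pow(Add(Q, Function('U')(Function('W')(Mul(-1, 22), Mul(-1, -15)))), Rational(1, 2)) = Pow(Add(-376544, Mul(Rational(1, 2), Pow(Add(6, Mul(4, Mul(-1, 22))), -1))), Rational(1, 2)) = Pow(Add(-376544, Mul(Rational(1, 2), Pow(Add(6, Mul(4, -22)), -1))), Rational(1, 2)) = Pow(Add(-376544, Mul(Rational(1, 2), Pow(Add(6, -88), -1))), Rational(1, 2)) = Pow(Add(-376544, Mul(Rational(1, 2), Pow(-82, -1))), Rational(1, 2)) = Pow(Add(-376544, Mul(Rational(1, 2), Rational(-1, 82))), Rational(1, 2)) = Pow(Add(-376544, Rational(-1, 164)), Rational(1, 2)) = Pow(Rational(-61753217, 164), Rational(1, 2)) = Mul(Rational(1, 82), I, Pow(2531881897, Rational(1, 2)))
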